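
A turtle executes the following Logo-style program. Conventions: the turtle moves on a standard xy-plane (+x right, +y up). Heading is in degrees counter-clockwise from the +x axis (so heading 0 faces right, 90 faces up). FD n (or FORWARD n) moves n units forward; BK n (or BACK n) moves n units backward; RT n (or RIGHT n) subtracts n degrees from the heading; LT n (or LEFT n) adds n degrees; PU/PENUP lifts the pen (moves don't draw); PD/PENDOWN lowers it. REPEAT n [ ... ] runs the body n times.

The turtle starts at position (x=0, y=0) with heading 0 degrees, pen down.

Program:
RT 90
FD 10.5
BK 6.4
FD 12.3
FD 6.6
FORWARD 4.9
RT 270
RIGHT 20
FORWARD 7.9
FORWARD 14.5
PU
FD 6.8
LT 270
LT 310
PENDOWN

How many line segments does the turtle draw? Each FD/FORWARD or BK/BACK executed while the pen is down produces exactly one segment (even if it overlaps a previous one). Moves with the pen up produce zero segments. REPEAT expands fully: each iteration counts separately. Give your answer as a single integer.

Executing turtle program step by step:
Start: pos=(0,0), heading=0, pen down
RT 90: heading 0 -> 270
FD 10.5: (0,0) -> (0,-10.5) [heading=270, draw]
BK 6.4: (0,-10.5) -> (0,-4.1) [heading=270, draw]
FD 12.3: (0,-4.1) -> (0,-16.4) [heading=270, draw]
FD 6.6: (0,-16.4) -> (0,-23) [heading=270, draw]
FD 4.9: (0,-23) -> (0,-27.9) [heading=270, draw]
RT 270: heading 270 -> 0
RT 20: heading 0 -> 340
FD 7.9: (0,-27.9) -> (7.424,-30.602) [heading=340, draw]
FD 14.5: (7.424,-30.602) -> (21.049,-35.561) [heading=340, draw]
PU: pen up
FD 6.8: (21.049,-35.561) -> (27.439,-37.887) [heading=340, move]
LT 270: heading 340 -> 250
LT 310: heading 250 -> 200
PD: pen down
Final: pos=(27.439,-37.887), heading=200, 7 segment(s) drawn
Segments drawn: 7

Answer: 7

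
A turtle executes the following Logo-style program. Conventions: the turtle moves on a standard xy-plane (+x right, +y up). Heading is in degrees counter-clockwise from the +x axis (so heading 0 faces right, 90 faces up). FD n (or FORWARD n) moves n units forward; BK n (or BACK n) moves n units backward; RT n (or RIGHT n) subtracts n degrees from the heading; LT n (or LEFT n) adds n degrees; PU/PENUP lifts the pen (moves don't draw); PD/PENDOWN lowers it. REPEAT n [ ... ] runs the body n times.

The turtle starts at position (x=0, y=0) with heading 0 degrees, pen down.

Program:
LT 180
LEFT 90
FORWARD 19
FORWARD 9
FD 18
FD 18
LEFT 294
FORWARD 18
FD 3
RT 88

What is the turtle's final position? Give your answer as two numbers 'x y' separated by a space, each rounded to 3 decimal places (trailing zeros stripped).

Answer: -19.184 -72.541

Derivation:
Executing turtle program step by step:
Start: pos=(0,0), heading=0, pen down
LT 180: heading 0 -> 180
LT 90: heading 180 -> 270
FD 19: (0,0) -> (0,-19) [heading=270, draw]
FD 9: (0,-19) -> (0,-28) [heading=270, draw]
FD 18: (0,-28) -> (0,-46) [heading=270, draw]
FD 18: (0,-46) -> (0,-64) [heading=270, draw]
LT 294: heading 270 -> 204
FD 18: (0,-64) -> (-16.444,-71.321) [heading=204, draw]
FD 3: (-16.444,-71.321) -> (-19.184,-72.541) [heading=204, draw]
RT 88: heading 204 -> 116
Final: pos=(-19.184,-72.541), heading=116, 6 segment(s) drawn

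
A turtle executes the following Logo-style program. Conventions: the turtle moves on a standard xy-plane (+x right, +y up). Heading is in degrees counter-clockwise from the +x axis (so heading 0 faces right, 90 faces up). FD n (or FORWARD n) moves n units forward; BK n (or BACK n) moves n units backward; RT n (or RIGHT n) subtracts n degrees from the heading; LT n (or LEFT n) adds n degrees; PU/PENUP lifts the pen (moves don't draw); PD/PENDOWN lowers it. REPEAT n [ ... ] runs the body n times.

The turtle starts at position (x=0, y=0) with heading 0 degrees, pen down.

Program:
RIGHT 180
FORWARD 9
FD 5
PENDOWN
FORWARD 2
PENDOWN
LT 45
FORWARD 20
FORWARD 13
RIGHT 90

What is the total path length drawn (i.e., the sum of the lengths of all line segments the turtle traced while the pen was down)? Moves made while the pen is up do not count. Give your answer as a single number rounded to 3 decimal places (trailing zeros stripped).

Answer: 49

Derivation:
Executing turtle program step by step:
Start: pos=(0,0), heading=0, pen down
RT 180: heading 0 -> 180
FD 9: (0,0) -> (-9,0) [heading=180, draw]
FD 5: (-9,0) -> (-14,0) [heading=180, draw]
PD: pen down
FD 2: (-14,0) -> (-16,0) [heading=180, draw]
PD: pen down
LT 45: heading 180 -> 225
FD 20: (-16,0) -> (-30.142,-14.142) [heading=225, draw]
FD 13: (-30.142,-14.142) -> (-39.335,-23.335) [heading=225, draw]
RT 90: heading 225 -> 135
Final: pos=(-39.335,-23.335), heading=135, 5 segment(s) drawn

Segment lengths:
  seg 1: (0,0) -> (-9,0), length = 9
  seg 2: (-9,0) -> (-14,0), length = 5
  seg 3: (-14,0) -> (-16,0), length = 2
  seg 4: (-16,0) -> (-30.142,-14.142), length = 20
  seg 5: (-30.142,-14.142) -> (-39.335,-23.335), length = 13
Total = 49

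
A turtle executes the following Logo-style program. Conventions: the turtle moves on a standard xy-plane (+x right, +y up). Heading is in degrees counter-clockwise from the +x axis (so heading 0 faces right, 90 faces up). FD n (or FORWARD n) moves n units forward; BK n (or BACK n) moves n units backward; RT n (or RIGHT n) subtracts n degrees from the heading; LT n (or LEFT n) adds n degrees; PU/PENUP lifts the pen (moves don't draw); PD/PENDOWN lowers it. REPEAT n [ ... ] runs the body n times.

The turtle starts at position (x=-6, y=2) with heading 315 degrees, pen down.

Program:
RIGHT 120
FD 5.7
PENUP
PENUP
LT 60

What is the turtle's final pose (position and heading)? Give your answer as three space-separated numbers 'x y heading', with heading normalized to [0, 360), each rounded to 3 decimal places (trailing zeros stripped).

Answer: -11.506 0.525 255

Derivation:
Executing turtle program step by step:
Start: pos=(-6,2), heading=315, pen down
RT 120: heading 315 -> 195
FD 5.7: (-6,2) -> (-11.506,0.525) [heading=195, draw]
PU: pen up
PU: pen up
LT 60: heading 195 -> 255
Final: pos=(-11.506,0.525), heading=255, 1 segment(s) drawn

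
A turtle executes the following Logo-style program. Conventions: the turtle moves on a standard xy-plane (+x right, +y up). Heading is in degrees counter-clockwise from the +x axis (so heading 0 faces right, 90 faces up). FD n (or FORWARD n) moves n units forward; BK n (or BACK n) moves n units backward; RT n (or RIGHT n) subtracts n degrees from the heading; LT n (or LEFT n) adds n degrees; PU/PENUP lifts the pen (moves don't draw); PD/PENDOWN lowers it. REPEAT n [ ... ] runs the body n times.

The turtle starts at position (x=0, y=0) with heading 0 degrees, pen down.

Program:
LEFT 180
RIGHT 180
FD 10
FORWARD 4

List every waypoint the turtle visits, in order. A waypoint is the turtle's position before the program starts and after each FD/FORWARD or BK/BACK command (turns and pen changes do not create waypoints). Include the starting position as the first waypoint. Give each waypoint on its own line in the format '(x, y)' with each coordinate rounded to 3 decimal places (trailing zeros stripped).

Answer: (0, 0)
(10, 0)
(14, 0)

Derivation:
Executing turtle program step by step:
Start: pos=(0,0), heading=0, pen down
LT 180: heading 0 -> 180
RT 180: heading 180 -> 0
FD 10: (0,0) -> (10,0) [heading=0, draw]
FD 4: (10,0) -> (14,0) [heading=0, draw]
Final: pos=(14,0), heading=0, 2 segment(s) drawn
Waypoints (3 total):
(0, 0)
(10, 0)
(14, 0)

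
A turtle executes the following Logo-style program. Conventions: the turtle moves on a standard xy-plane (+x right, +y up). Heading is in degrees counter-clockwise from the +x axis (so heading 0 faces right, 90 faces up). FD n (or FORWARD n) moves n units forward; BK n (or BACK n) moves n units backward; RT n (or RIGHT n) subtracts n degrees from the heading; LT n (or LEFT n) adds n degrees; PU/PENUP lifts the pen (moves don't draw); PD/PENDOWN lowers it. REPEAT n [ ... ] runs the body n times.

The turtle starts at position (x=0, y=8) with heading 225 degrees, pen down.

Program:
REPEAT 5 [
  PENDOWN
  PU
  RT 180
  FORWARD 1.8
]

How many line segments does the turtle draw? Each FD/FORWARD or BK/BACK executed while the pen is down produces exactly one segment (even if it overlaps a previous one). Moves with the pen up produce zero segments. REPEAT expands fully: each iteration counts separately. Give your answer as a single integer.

Executing turtle program step by step:
Start: pos=(0,8), heading=225, pen down
REPEAT 5 [
  -- iteration 1/5 --
  PD: pen down
  PU: pen up
  RT 180: heading 225 -> 45
  FD 1.8: (0,8) -> (1.273,9.273) [heading=45, move]
  -- iteration 2/5 --
  PD: pen down
  PU: pen up
  RT 180: heading 45 -> 225
  FD 1.8: (1.273,9.273) -> (0,8) [heading=225, move]
  -- iteration 3/5 --
  PD: pen down
  PU: pen up
  RT 180: heading 225 -> 45
  FD 1.8: (0,8) -> (1.273,9.273) [heading=45, move]
  -- iteration 4/5 --
  PD: pen down
  PU: pen up
  RT 180: heading 45 -> 225
  FD 1.8: (1.273,9.273) -> (0,8) [heading=225, move]
  -- iteration 5/5 --
  PD: pen down
  PU: pen up
  RT 180: heading 225 -> 45
  FD 1.8: (0,8) -> (1.273,9.273) [heading=45, move]
]
Final: pos=(1.273,9.273), heading=45, 0 segment(s) drawn
Segments drawn: 0

Answer: 0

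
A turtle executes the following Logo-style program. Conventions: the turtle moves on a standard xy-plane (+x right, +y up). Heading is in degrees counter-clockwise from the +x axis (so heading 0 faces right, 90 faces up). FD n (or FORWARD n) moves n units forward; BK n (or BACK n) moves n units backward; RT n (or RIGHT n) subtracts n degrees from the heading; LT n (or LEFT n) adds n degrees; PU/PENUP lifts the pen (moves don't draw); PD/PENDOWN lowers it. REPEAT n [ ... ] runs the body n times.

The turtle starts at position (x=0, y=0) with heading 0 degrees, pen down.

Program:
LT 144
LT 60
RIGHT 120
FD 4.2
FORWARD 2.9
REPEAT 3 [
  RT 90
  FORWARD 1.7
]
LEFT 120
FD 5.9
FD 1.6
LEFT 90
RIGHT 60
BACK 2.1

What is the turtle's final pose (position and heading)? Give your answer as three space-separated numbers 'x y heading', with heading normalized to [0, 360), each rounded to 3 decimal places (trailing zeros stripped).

Answer: 1.916 -0.247 324

Derivation:
Executing turtle program step by step:
Start: pos=(0,0), heading=0, pen down
LT 144: heading 0 -> 144
LT 60: heading 144 -> 204
RT 120: heading 204 -> 84
FD 4.2: (0,0) -> (0.439,4.177) [heading=84, draw]
FD 2.9: (0.439,4.177) -> (0.742,7.061) [heading=84, draw]
REPEAT 3 [
  -- iteration 1/3 --
  RT 90: heading 84 -> 354
  FD 1.7: (0.742,7.061) -> (2.433,6.883) [heading=354, draw]
  -- iteration 2/3 --
  RT 90: heading 354 -> 264
  FD 1.7: (2.433,6.883) -> (2.255,5.193) [heading=264, draw]
  -- iteration 3/3 --
  RT 90: heading 264 -> 174
  FD 1.7: (2.255,5.193) -> (0.564,5.37) [heading=174, draw]
]
LT 120: heading 174 -> 294
FD 5.9: (0.564,5.37) -> (2.964,-0.019) [heading=294, draw]
FD 1.6: (2.964,-0.019) -> (3.615,-1.481) [heading=294, draw]
LT 90: heading 294 -> 24
RT 60: heading 24 -> 324
BK 2.1: (3.615,-1.481) -> (1.916,-0.247) [heading=324, draw]
Final: pos=(1.916,-0.247), heading=324, 8 segment(s) drawn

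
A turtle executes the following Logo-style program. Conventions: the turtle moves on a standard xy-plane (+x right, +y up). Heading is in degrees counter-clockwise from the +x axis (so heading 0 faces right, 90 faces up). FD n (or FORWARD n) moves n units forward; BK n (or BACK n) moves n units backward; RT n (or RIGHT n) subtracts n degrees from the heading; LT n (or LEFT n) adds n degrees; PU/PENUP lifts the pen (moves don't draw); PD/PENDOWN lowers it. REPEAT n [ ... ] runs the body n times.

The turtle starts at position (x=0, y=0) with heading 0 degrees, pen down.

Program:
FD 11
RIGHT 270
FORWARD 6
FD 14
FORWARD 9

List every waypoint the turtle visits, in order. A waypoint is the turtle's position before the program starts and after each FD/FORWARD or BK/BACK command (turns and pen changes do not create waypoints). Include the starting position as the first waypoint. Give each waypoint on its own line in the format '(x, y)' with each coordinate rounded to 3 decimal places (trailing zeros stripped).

Answer: (0, 0)
(11, 0)
(11, 6)
(11, 20)
(11, 29)

Derivation:
Executing turtle program step by step:
Start: pos=(0,0), heading=0, pen down
FD 11: (0,0) -> (11,0) [heading=0, draw]
RT 270: heading 0 -> 90
FD 6: (11,0) -> (11,6) [heading=90, draw]
FD 14: (11,6) -> (11,20) [heading=90, draw]
FD 9: (11,20) -> (11,29) [heading=90, draw]
Final: pos=(11,29), heading=90, 4 segment(s) drawn
Waypoints (5 total):
(0, 0)
(11, 0)
(11, 6)
(11, 20)
(11, 29)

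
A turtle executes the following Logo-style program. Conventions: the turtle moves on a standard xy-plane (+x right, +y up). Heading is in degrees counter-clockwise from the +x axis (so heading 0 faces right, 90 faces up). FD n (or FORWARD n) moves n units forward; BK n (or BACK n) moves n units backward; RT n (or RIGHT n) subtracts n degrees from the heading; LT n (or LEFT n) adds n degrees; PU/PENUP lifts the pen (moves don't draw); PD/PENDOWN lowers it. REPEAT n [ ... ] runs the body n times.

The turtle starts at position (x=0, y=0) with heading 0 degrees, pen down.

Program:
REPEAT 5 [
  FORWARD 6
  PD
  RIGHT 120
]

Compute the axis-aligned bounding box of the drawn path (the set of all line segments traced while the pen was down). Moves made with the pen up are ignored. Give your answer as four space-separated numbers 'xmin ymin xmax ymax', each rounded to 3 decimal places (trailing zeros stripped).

Answer: 0 -5.196 6 0

Derivation:
Executing turtle program step by step:
Start: pos=(0,0), heading=0, pen down
REPEAT 5 [
  -- iteration 1/5 --
  FD 6: (0,0) -> (6,0) [heading=0, draw]
  PD: pen down
  RT 120: heading 0 -> 240
  -- iteration 2/5 --
  FD 6: (6,0) -> (3,-5.196) [heading=240, draw]
  PD: pen down
  RT 120: heading 240 -> 120
  -- iteration 3/5 --
  FD 6: (3,-5.196) -> (0,0) [heading=120, draw]
  PD: pen down
  RT 120: heading 120 -> 0
  -- iteration 4/5 --
  FD 6: (0,0) -> (6,0) [heading=0, draw]
  PD: pen down
  RT 120: heading 0 -> 240
  -- iteration 5/5 --
  FD 6: (6,0) -> (3,-5.196) [heading=240, draw]
  PD: pen down
  RT 120: heading 240 -> 120
]
Final: pos=(3,-5.196), heading=120, 5 segment(s) drawn

Segment endpoints: x in {0, 0, 3, 3, 6, 6}, y in {-5.196, -5.196, 0, 0, 0}
xmin=0, ymin=-5.196, xmax=6, ymax=0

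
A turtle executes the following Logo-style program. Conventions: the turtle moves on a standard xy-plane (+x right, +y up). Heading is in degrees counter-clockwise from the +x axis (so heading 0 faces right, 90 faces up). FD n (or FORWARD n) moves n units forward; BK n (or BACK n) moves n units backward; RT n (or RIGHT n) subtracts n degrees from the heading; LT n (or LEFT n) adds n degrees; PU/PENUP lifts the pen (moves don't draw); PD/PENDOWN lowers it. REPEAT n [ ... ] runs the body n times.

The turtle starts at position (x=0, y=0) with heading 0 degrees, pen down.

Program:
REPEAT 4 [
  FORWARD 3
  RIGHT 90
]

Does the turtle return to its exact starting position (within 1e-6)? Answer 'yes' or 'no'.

Executing turtle program step by step:
Start: pos=(0,0), heading=0, pen down
REPEAT 4 [
  -- iteration 1/4 --
  FD 3: (0,0) -> (3,0) [heading=0, draw]
  RT 90: heading 0 -> 270
  -- iteration 2/4 --
  FD 3: (3,0) -> (3,-3) [heading=270, draw]
  RT 90: heading 270 -> 180
  -- iteration 3/4 --
  FD 3: (3,-3) -> (0,-3) [heading=180, draw]
  RT 90: heading 180 -> 90
  -- iteration 4/4 --
  FD 3: (0,-3) -> (0,0) [heading=90, draw]
  RT 90: heading 90 -> 0
]
Final: pos=(0,0), heading=0, 4 segment(s) drawn

Start position: (0, 0)
Final position: (0, 0)
Distance = 0; < 1e-6 -> CLOSED

Answer: yes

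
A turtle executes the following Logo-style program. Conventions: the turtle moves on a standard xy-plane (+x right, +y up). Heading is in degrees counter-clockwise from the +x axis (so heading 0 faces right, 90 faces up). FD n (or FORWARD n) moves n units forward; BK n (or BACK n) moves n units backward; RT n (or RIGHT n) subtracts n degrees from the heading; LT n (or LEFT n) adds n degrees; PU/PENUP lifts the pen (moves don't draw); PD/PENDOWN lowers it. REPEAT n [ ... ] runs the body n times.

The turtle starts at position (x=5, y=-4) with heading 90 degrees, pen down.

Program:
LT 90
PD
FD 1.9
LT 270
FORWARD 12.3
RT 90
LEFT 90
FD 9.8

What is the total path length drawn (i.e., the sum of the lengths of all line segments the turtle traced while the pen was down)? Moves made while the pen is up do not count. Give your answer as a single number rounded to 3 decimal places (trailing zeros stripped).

Executing turtle program step by step:
Start: pos=(5,-4), heading=90, pen down
LT 90: heading 90 -> 180
PD: pen down
FD 1.9: (5,-4) -> (3.1,-4) [heading=180, draw]
LT 270: heading 180 -> 90
FD 12.3: (3.1,-4) -> (3.1,8.3) [heading=90, draw]
RT 90: heading 90 -> 0
LT 90: heading 0 -> 90
FD 9.8: (3.1,8.3) -> (3.1,18.1) [heading=90, draw]
Final: pos=(3.1,18.1), heading=90, 3 segment(s) drawn

Segment lengths:
  seg 1: (5,-4) -> (3.1,-4), length = 1.9
  seg 2: (3.1,-4) -> (3.1,8.3), length = 12.3
  seg 3: (3.1,8.3) -> (3.1,18.1), length = 9.8
Total = 24

Answer: 24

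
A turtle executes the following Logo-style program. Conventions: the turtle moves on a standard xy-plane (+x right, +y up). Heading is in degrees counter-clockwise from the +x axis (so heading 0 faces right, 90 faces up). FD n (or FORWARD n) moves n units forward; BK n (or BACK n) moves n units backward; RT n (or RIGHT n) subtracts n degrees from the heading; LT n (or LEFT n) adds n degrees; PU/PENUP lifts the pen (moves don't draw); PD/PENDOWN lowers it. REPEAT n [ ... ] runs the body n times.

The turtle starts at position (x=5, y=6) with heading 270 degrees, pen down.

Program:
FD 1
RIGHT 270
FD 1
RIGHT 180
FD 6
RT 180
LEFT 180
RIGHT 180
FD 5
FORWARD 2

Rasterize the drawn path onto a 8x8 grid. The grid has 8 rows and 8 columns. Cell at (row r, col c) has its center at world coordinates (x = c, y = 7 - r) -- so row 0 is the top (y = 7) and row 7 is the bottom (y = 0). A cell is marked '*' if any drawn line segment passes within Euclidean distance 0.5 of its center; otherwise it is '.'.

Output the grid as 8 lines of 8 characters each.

Segment 0: (5,6) -> (5,5)
Segment 1: (5,5) -> (6,5)
Segment 2: (6,5) -> (0,5)
Segment 3: (0,5) -> (5,5)
Segment 4: (5,5) -> (7,5)

Answer: ........
.....*..
********
........
........
........
........
........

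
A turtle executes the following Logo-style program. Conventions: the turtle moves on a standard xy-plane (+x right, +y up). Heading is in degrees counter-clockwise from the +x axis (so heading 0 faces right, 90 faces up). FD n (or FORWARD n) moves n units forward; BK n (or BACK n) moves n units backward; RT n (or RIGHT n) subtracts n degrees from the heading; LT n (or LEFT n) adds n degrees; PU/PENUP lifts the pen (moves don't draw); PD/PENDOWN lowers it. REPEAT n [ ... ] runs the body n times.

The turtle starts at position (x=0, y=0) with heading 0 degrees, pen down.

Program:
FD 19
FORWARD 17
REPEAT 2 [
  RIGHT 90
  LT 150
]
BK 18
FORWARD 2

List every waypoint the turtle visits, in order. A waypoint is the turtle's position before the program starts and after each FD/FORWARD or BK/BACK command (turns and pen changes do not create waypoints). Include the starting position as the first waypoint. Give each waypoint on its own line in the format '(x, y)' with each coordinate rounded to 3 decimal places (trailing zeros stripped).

Answer: (0, 0)
(19, 0)
(36, 0)
(45, -15.588)
(44, -13.856)

Derivation:
Executing turtle program step by step:
Start: pos=(0,0), heading=0, pen down
FD 19: (0,0) -> (19,0) [heading=0, draw]
FD 17: (19,0) -> (36,0) [heading=0, draw]
REPEAT 2 [
  -- iteration 1/2 --
  RT 90: heading 0 -> 270
  LT 150: heading 270 -> 60
  -- iteration 2/2 --
  RT 90: heading 60 -> 330
  LT 150: heading 330 -> 120
]
BK 18: (36,0) -> (45,-15.588) [heading=120, draw]
FD 2: (45,-15.588) -> (44,-13.856) [heading=120, draw]
Final: pos=(44,-13.856), heading=120, 4 segment(s) drawn
Waypoints (5 total):
(0, 0)
(19, 0)
(36, 0)
(45, -15.588)
(44, -13.856)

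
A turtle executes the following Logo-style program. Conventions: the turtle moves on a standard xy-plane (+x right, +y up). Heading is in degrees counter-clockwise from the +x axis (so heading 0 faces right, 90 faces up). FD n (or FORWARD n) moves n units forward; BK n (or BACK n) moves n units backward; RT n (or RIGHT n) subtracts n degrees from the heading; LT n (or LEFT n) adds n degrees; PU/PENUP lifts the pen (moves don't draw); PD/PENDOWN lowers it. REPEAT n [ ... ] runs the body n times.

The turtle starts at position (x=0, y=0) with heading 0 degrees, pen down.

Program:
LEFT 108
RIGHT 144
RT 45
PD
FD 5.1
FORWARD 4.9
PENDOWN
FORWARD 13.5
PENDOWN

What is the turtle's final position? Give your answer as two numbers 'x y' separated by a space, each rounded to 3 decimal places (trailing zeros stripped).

Executing turtle program step by step:
Start: pos=(0,0), heading=0, pen down
LT 108: heading 0 -> 108
RT 144: heading 108 -> 324
RT 45: heading 324 -> 279
PD: pen down
FD 5.1: (0,0) -> (0.798,-5.037) [heading=279, draw]
FD 4.9: (0.798,-5.037) -> (1.564,-9.877) [heading=279, draw]
PD: pen down
FD 13.5: (1.564,-9.877) -> (3.676,-23.211) [heading=279, draw]
PD: pen down
Final: pos=(3.676,-23.211), heading=279, 3 segment(s) drawn

Answer: 3.676 -23.211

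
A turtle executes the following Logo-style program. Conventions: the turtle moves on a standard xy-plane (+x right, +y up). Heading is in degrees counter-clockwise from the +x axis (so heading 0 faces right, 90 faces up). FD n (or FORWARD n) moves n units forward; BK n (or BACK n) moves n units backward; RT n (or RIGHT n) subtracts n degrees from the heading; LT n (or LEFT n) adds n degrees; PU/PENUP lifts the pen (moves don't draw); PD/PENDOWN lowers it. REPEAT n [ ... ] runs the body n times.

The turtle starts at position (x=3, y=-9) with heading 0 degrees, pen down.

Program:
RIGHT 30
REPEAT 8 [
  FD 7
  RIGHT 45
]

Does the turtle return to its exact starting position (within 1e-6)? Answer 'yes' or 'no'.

Executing turtle program step by step:
Start: pos=(3,-9), heading=0, pen down
RT 30: heading 0 -> 330
REPEAT 8 [
  -- iteration 1/8 --
  FD 7: (3,-9) -> (9.062,-12.5) [heading=330, draw]
  RT 45: heading 330 -> 285
  -- iteration 2/8 --
  FD 7: (9.062,-12.5) -> (10.874,-19.261) [heading=285, draw]
  RT 45: heading 285 -> 240
  -- iteration 3/8 --
  FD 7: (10.874,-19.261) -> (7.374,-25.324) [heading=240, draw]
  RT 45: heading 240 -> 195
  -- iteration 4/8 --
  FD 7: (7.374,-25.324) -> (0.612,-27.135) [heading=195, draw]
  RT 45: heading 195 -> 150
  -- iteration 5/8 --
  FD 7: (0.612,-27.135) -> (-5.45,-23.635) [heading=150, draw]
  RT 45: heading 150 -> 105
  -- iteration 6/8 --
  FD 7: (-5.45,-23.635) -> (-7.261,-16.874) [heading=105, draw]
  RT 45: heading 105 -> 60
  -- iteration 7/8 --
  FD 7: (-7.261,-16.874) -> (-3.761,-10.812) [heading=60, draw]
  RT 45: heading 60 -> 15
  -- iteration 8/8 --
  FD 7: (-3.761,-10.812) -> (3,-9) [heading=15, draw]
  RT 45: heading 15 -> 330
]
Final: pos=(3,-9), heading=330, 8 segment(s) drawn

Start position: (3, -9)
Final position: (3, -9)
Distance = 0; < 1e-6 -> CLOSED

Answer: yes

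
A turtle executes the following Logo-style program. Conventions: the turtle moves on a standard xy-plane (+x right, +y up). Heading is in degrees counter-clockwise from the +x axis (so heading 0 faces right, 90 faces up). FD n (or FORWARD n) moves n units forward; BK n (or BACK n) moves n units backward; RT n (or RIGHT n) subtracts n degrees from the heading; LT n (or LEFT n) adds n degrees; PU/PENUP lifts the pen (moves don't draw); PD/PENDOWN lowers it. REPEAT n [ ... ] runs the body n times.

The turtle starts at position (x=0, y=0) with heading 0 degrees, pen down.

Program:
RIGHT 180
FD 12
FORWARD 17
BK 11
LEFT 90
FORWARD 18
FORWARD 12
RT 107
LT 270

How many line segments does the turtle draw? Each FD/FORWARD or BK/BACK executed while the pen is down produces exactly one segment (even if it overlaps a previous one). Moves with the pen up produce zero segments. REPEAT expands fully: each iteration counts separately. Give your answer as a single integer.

Executing turtle program step by step:
Start: pos=(0,0), heading=0, pen down
RT 180: heading 0 -> 180
FD 12: (0,0) -> (-12,0) [heading=180, draw]
FD 17: (-12,0) -> (-29,0) [heading=180, draw]
BK 11: (-29,0) -> (-18,0) [heading=180, draw]
LT 90: heading 180 -> 270
FD 18: (-18,0) -> (-18,-18) [heading=270, draw]
FD 12: (-18,-18) -> (-18,-30) [heading=270, draw]
RT 107: heading 270 -> 163
LT 270: heading 163 -> 73
Final: pos=(-18,-30), heading=73, 5 segment(s) drawn
Segments drawn: 5

Answer: 5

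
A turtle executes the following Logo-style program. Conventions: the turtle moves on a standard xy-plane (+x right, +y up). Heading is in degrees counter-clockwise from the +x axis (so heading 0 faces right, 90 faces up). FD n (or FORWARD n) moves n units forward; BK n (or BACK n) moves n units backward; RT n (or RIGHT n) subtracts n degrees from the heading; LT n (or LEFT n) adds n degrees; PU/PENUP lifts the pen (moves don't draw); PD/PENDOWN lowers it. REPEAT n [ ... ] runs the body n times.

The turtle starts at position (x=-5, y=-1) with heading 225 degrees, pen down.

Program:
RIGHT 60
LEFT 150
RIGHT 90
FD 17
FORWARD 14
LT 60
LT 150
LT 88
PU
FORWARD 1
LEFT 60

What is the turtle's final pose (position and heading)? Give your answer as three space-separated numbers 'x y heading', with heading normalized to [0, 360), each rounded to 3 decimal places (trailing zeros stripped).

Answer: -27.877 -22.628 223

Derivation:
Executing turtle program step by step:
Start: pos=(-5,-1), heading=225, pen down
RT 60: heading 225 -> 165
LT 150: heading 165 -> 315
RT 90: heading 315 -> 225
FD 17: (-5,-1) -> (-17.021,-13.021) [heading=225, draw]
FD 14: (-17.021,-13.021) -> (-26.92,-22.92) [heading=225, draw]
LT 60: heading 225 -> 285
LT 150: heading 285 -> 75
LT 88: heading 75 -> 163
PU: pen up
FD 1: (-26.92,-22.92) -> (-27.877,-22.628) [heading=163, move]
LT 60: heading 163 -> 223
Final: pos=(-27.877,-22.628), heading=223, 2 segment(s) drawn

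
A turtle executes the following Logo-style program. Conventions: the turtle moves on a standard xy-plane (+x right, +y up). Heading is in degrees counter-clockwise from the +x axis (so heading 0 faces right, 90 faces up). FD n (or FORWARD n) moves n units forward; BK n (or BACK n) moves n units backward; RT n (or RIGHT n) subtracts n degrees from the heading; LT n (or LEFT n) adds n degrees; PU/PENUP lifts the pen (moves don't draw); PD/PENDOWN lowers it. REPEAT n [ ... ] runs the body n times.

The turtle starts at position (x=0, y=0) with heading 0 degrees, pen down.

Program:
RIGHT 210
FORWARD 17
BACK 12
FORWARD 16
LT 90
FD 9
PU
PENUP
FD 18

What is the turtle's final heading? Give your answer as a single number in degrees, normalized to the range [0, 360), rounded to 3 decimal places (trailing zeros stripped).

Executing turtle program step by step:
Start: pos=(0,0), heading=0, pen down
RT 210: heading 0 -> 150
FD 17: (0,0) -> (-14.722,8.5) [heading=150, draw]
BK 12: (-14.722,8.5) -> (-4.33,2.5) [heading=150, draw]
FD 16: (-4.33,2.5) -> (-18.187,10.5) [heading=150, draw]
LT 90: heading 150 -> 240
FD 9: (-18.187,10.5) -> (-22.687,2.706) [heading=240, draw]
PU: pen up
PU: pen up
FD 18: (-22.687,2.706) -> (-31.687,-12.883) [heading=240, move]
Final: pos=(-31.687,-12.883), heading=240, 4 segment(s) drawn

Answer: 240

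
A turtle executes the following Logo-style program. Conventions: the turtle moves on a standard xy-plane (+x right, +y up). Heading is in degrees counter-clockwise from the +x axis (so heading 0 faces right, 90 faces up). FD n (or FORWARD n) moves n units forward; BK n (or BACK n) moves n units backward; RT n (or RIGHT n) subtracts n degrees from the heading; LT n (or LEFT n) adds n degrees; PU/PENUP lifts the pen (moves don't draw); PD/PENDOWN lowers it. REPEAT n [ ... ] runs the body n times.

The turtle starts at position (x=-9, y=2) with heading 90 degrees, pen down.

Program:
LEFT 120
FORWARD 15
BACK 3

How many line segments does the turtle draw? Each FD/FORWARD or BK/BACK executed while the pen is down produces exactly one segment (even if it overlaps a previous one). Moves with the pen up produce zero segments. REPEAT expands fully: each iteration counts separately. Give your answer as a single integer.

Answer: 2

Derivation:
Executing turtle program step by step:
Start: pos=(-9,2), heading=90, pen down
LT 120: heading 90 -> 210
FD 15: (-9,2) -> (-21.99,-5.5) [heading=210, draw]
BK 3: (-21.99,-5.5) -> (-19.392,-4) [heading=210, draw]
Final: pos=(-19.392,-4), heading=210, 2 segment(s) drawn
Segments drawn: 2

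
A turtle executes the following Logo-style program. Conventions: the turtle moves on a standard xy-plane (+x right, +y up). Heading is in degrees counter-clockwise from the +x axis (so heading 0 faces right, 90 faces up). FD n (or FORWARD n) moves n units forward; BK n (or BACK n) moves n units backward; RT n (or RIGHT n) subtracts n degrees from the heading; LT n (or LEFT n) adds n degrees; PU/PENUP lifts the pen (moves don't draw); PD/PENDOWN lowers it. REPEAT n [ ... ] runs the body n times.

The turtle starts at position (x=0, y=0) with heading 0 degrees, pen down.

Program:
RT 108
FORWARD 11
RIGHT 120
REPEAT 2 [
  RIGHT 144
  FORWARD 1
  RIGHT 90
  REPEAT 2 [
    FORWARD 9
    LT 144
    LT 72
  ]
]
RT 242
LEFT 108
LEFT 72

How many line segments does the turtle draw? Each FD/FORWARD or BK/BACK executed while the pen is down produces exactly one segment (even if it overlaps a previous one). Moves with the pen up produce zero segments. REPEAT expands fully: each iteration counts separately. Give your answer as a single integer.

Executing turtle program step by step:
Start: pos=(0,0), heading=0, pen down
RT 108: heading 0 -> 252
FD 11: (0,0) -> (-3.399,-10.462) [heading=252, draw]
RT 120: heading 252 -> 132
REPEAT 2 [
  -- iteration 1/2 --
  RT 144: heading 132 -> 348
  FD 1: (-3.399,-10.462) -> (-2.421,-10.67) [heading=348, draw]
  RT 90: heading 348 -> 258
  REPEAT 2 [
    -- iteration 1/2 --
    FD 9: (-2.421,-10.67) -> (-4.292,-19.473) [heading=258, draw]
    LT 144: heading 258 -> 42
    LT 72: heading 42 -> 114
    -- iteration 2/2 --
    FD 9: (-4.292,-19.473) -> (-7.953,-11.251) [heading=114, draw]
    LT 144: heading 114 -> 258
    LT 72: heading 258 -> 330
  ]
  -- iteration 2/2 --
  RT 144: heading 330 -> 186
  FD 1: (-7.953,-11.251) -> (-8.947,-11.355) [heading=186, draw]
  RT 90: heading 186 -> 96
  REPEAT 2 [
    -- iteration 1/2 --
    FD 9: (-8.947,-11.355) -> (-9.888,-2.405) [heading=96, draw]
    LT 144: heading 96 -> 240
    LT 72: heading 240 -> 312
    -- iteration 2/2 --
    FD 9: (-9.888,-2.405) -> (-3.866,-9.093) [heading=312, draw]
    LT 144: heading 312 -> 96
    LT 72: heading 96 -> 168
  ]
]
RT 242: heading 168 -> 286
LT 108: heading 286 -> 34
LT 72: heading 34 -> 106
Final: pos=(-3.866,-9.093), heading=106, 7 segment(s) drawn
Segments drawn: 7

Answer: 7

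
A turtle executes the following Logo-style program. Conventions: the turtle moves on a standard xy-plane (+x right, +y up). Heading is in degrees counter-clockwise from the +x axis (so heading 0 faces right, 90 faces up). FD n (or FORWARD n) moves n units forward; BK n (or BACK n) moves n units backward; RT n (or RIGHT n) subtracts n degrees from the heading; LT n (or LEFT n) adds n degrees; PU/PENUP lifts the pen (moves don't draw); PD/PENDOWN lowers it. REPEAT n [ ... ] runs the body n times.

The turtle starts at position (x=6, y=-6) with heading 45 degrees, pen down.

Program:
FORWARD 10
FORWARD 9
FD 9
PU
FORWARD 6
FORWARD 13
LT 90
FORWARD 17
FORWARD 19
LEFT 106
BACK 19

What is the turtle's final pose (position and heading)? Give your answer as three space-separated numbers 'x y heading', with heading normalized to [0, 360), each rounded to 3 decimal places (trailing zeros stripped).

Answer: 22.99 69.308 241

Derivation:
Executing turtle program step by step:
Start: pos=(6,-6), heading=45, pen down
FD 10: (6,-6) -> (13.071,1.071) [heading=45, draw]
FD 9: (13.071,1.071) -> (19.435,7.435) [heading=45, draw]
FD 9: (19.435,7.435) -> (25.799,13.799) [heading=45, draw]
PU: pen up
FD 6: (25.799,13.799) -> (30.042,18.042) [heading=45, move]
FD 13: (30.042,18.042) -> (39.234,27.234) [heading=45, move]
LT 90: heading 45 -> 135
FD 17: (39.234,27.234) -> (27.213,39.255) [heading=135, move]
FD 19: (27.213,39.255) -> (13.778,52.69) [heading=135, move]
LT 106: heading 135 -> 241
BK 19: (13.778,52.69) -> (22.99,69.308) [heading=241, move]
Final: pos=(22.99,69.308), heading=241, 3 segment(s) drawn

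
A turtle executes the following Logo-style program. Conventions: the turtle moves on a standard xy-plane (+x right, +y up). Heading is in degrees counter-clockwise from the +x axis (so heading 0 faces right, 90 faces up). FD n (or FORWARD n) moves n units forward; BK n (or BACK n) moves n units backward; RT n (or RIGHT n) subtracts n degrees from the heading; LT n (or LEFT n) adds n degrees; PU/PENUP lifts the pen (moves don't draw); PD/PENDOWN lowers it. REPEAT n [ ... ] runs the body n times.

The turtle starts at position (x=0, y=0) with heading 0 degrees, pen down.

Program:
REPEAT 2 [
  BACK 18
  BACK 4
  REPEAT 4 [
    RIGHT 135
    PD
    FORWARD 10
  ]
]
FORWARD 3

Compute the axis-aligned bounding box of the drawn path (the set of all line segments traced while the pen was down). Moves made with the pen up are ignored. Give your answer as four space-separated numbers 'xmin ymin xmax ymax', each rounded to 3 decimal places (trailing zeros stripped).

Answer: -32 -7.071 3 2.929

Derivation:
Executing turtle program step by step:
Start: pos=(0,0), heading=0, pen down
REPEAT 2 [
  -- iteration 1/2 --
  BK 18: (0,0) -> (-18,0) [heading=0, draw]
  BK 4: (-18,0) -> (-22,0) [heading=0, draw]
  REPEAT 4 [
    -- iteration 1/4 --
    RT 135: heading 0 -> 225
    PD: pen down
    FD 10: (-22,0) -> (-29.071,-7.071) [heading=225, draw]
    -- iteration 2/4 --
    RT 135: heading 225 -> 90
    PD: pen down
    FD 10: (-29.071,-7.071) -> (-29.071,2.929) [heading=90, draw]
    -- iteration 3/4 --
    RT 135: heading 90 -> 315
    PD: pen down
    FD 10: (-29.071,2.929) -> (-22,-4.142) [heading=315, draw]
    -- iteration 4/4 --
    RT 135: heading 315 -> 180
    PD: pen down
    FD 10: (-22,-4.142) -> (-32,-4.142) [heading=180, draw]
  ]
  -- iteration 2/2 --
  BK 18: (-32,-4.142) -> (-14,-4.142) [heading=180, draw]
  BK 4: (-14,-4.142) -> (-10,-4.142) [heading=180, draw]
  REPEAT 4 [
    -- iteration 1/4 --
    RT 135: heading 180 -> 45
    PD: pen down
    FD 10: (-10,-4.142) -> (-2.929,2.929) [heading=45, draw]
    -- iteration 2/4 --
    RT 135: heading 45 -> 270
    PD: pen down
    FD 10: (-2.929,2.929) -> (-2.929,-7.071) [heading=270, draw]
    -- iteration 3/4 --
    RT 135: heading 270 -> 135
    PD: pen down
    FD 10: (-2.929,-7.071) -> (-10,0) [heading=135, draw]
    -- iteration 4/4 --
    RT 135: heading 135 -> 0
    PD: pen down
    FD 10: (-10,0) -> (0,0) [heading=0, draw]
  ]
]
FD 3: (0,0) -> (3,0) [heading=0, draw]
Final: pos=(3,0), heading=0, 13 segment(s) drawn

Segment endpoints: x in {-32, -29.071, -29.071, -22, -18, -14, -10, -10, -2.929, -2.929, 0, 0, 3}, y in {-7.071, -7.071, -4.142, -4.142, -4.142, -4.142, 0, 0, 0, 0, 2.929, 2.929}
xmin=-32, ymin=-7.071, xmax=3, ymax=2.929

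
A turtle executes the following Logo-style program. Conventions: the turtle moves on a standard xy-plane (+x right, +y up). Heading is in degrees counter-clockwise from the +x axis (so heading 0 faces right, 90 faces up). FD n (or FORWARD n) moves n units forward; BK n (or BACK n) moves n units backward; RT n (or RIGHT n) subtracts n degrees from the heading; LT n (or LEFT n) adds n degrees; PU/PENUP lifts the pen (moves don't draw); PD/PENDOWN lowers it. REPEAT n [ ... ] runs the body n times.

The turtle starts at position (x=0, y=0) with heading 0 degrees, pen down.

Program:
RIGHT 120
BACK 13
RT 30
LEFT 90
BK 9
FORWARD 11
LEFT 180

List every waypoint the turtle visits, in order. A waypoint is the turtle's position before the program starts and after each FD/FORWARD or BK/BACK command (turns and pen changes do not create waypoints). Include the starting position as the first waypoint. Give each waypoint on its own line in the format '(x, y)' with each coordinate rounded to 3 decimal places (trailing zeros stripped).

Answer: (0, 0)
(6.5, 11.258)
(2, 19.053)
(7.5, 9.526)

Derivation:
Executing turtle program step by step:
Start: pos=(0,0), heading=0, pen down
RT 120: heading 0 -> 240
BK 13: (0,0) -> (6.5,11.258) [heading=240, draw]
RT 30: heading 240 -> 210
LT 90: heading 210 -> 300
BK 9: (6.5,11.258) -> (2,19.053) [heading=300, draw]
FD 11: (2,19.053) -> (7.5,9.526) [heading=300, draw]
LT 180: heading 300 -> 120
Final: pos=(7.5,9.526), heading=120, 3 segment(s) drawn
Waypoints (4 total):
(0, 0)
(6.5, 11.258)
(2, 19.053)
(7.5, 9.526)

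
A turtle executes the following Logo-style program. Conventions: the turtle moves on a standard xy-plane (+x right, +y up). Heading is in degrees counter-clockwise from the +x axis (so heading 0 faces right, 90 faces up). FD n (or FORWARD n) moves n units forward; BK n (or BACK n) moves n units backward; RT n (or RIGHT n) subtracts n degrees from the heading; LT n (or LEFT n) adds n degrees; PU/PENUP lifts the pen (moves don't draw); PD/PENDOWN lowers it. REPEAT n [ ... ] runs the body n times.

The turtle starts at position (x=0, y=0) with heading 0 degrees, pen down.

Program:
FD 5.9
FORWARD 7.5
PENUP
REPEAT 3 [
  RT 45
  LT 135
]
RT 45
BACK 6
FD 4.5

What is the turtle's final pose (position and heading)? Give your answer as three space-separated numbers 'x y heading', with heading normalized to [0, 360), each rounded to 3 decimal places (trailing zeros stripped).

Executing turtle program step by step:
Start: pos=(0,0), heading=0, pen down
FD 5.9: (0,0) -> (5.9,0) [heading=0, draw]
FD 7.5: (5.9,0) -> (13.4,0) [heading=0, draw]
PU: pen up
REPEAT 3 [
  -- iteration 1/3 --
  RT 45: heading 0 -> 315
  LT 135: heading 315 -> 90
  -- iteration 2/3 --
  RT 45: heading 90 -> 45
  LT 135: heading 45 -> 180
  -- iteration 3/3 --
  RT 45: heading 180 -> 135
  LT 135: heading 135 -> 270
]
RT 45: heading 270 -> 225
BK 6: (13.4,0) -> (17.643,4.243) [heading=225, move]
FD 4.5: (17.643,4.243) -> (14.461,1.061) [heading=225, move]
Final: pos=(14.461,1.061), heading=225, 2 segment(s) drawn

Answer: 14.461 1.061 225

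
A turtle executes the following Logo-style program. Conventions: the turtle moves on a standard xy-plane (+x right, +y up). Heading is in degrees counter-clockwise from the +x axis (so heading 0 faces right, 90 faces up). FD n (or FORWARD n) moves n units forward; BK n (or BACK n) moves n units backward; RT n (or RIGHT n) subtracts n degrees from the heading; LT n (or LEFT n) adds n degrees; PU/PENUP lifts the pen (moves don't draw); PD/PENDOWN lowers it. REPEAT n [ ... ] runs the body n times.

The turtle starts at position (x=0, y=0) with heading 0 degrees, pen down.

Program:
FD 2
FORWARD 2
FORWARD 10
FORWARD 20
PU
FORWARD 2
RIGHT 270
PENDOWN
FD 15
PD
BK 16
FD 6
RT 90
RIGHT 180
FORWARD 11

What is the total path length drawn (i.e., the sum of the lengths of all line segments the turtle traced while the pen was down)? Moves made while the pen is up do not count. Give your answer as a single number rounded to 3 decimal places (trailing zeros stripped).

Executing turtle program step by step:
Start: pos=(0,0), heading=0, pen down
FD 2: (0,0) -> (2,0) [heading=0, draw]
FD 2: (2,0) -> (4,0) [heading=0, draw]
FD 10: (4,0) -> (14,0) [heading=0, draw]
FD 20: (14,0) -> (34,0) [heading=0, draw]
PU: pen up
FD 2: (34,0) -> (36,0) [heading=0, move]
RT 270: heading 0 -> 90
PD: pen down
FD 15: (36,0) -> (36,15) [heading=90, draw]
PD: pen down
BK 16: (36,15) -> (36,-1) [heading=90, draw]
FD 6: (36,-1) -> (36,5) [heading=90, draw]
RT 90: heading 90 -> 0
RT 180: heading 0 -> 180
FD 11: (36,5) -> (25,5) [heading=180, draw]
Final: pos=(25,5), heading=180, 8 segment(s) drawn

Segment lengths:
  seg 1: (0,0) -> (2,0), length = 2
  seg 2: (2,0) -> (4,0), length = 2
  seg 3: (4,0) -> (14,0), length = 10
  seg 4: (14,0) -> (34,0), length = 20
  seg 5: (36,0) -> (36,15), length = 15
  seg 6: (36,15) -> (36,-1), length = 16
  seg 7: (36,-1) -> (36,5), length = 6
  seg 8: (36,5) -> (25,5), length = 11
Total = 82

Answer: 82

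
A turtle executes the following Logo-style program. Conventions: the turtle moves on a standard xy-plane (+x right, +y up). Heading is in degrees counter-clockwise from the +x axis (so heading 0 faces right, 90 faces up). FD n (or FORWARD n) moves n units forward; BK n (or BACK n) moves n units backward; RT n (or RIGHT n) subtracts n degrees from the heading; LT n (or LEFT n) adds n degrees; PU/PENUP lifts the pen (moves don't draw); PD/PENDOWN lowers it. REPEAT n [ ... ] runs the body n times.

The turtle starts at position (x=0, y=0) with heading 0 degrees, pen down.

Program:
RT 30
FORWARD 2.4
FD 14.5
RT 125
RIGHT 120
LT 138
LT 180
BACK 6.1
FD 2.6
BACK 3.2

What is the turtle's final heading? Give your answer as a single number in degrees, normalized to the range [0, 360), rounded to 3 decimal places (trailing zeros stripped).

Executing turtle program step by step:
Start: pos=(0,0), heading=0, pen down
RT 30: heading 0 -> 330
FD 2.4: (0,0) -> (2.078,-1.2) [heading=330, draw]
FD 14.5: (2.078,-1.2) -> (14.636,-8.45) [heading=330, draw]
RT 125: heading 330 -> 205
RT 120: heading 205 -> 85
LT 138: heading 85 -> 223
LT 180: heading 223 -> 43
BK 6.1: (14.636,-8.45) -> (10.175,-12.61) [heading=43, draw]
FD 2.6: (10.175,-12.61) -> (12.076,-10.837) [heading=43, draw]
BK 3.2: (12.076,-10.837) -> (9.736,-13.019) [heading=43, draw]
Final: pos=(9.736,-13.019), heading=43, 5 segment(s) drawn

Answer: 43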